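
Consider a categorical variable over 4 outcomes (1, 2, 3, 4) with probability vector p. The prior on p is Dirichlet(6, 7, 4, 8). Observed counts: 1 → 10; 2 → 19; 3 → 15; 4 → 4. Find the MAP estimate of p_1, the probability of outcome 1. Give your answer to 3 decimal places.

The posterior is Dirichlet(αᵢ + nᵢ) = Dirichlet(16, 26, 19, 12).
For a Dirichlet(a₁,…,a_K) with all aᵢ > 1, the mode has j-th component (aⱼ − 1)/(Σaᵢ − K).
Here Σaᵢ = 73 and K = 4, so p_1 = (16 − 1)/(73 − 4) = 15/69 ≈ 0.217.

MAP estimate: 0.217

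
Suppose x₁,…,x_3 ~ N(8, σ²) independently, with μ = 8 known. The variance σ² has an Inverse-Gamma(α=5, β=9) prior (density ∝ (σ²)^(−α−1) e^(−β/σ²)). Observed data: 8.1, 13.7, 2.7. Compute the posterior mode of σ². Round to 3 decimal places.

Sum of squared deviations about the known mean: SS = (8.1−8)² + (13.7−8)² + (2.7−8)² = 60.59.
The Normal likelihood contributes (σ²)^(−n/2) exp(−SS/(2σ²)), so the posterior is Inverse-Gamma(α + n/2, β + SS/2) = Inverse-Gamma(6.5, 39.295).
The mode of Inverse-Gamma(a, b) is b/(a+1) = 39.295/7.5 ≈ 5.239.

σ̂²_MAP = 5.239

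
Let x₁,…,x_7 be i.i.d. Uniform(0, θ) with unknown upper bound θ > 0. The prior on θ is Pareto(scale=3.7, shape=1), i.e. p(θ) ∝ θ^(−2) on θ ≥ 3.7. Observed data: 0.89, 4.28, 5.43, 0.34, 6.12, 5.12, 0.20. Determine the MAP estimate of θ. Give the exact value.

The Uniform(0, θ) likelihood is θ^(−n) for θ ≥ max(xᵢ), zero otherwise. Here max(xᵢ) = 6.12.
Posterior ∝ θ^(−2) · θ^(−7) = θ^(−9) on θ ≥ max(3.7, 6.12) = 6.12.
This density is strictly decreasing in θ, so the posterior mode lies at the lower boundary of the support.

θ̂_MAP = 6.12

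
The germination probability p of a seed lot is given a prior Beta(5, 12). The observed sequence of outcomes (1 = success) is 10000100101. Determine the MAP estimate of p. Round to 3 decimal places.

p̂_MAP = 0.308

Prior: Beta(5, 12).
Data: 4 successes in 11 trials (from the sequence). The binomial likelihood contributes p^4(1−p)^7, so the posterior is Beta(5+4, 12+7) = Beta(9, 19).
For Beta(a, b) with a, b > 1 the mode is (a−1)/(a+b−2) = 8/26 ≈ 0.308.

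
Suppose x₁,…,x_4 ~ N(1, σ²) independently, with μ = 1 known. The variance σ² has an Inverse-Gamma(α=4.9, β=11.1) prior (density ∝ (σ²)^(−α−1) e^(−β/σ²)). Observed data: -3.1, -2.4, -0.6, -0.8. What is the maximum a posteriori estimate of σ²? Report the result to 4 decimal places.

Sum of squared deviations about the known mean: SS = (-3.1−1)² + (-2.4−1)² + (-0.6−1)² + (-0.8−1)² = 34.17.
The Normal likelihood contributes (σ²)^(−n/2) exp(−SS/(2σ²)), so the posterior is Inverse-Gamma(α + n/2, β + SS/2) = Inverse-Gamma(6.9, 28.185).
The mode of Inverse-Gamma(a, b) is b/(a+1) = 28.185/7.9 ≈ 3.5677.

σ̂²_MAP = 3.5677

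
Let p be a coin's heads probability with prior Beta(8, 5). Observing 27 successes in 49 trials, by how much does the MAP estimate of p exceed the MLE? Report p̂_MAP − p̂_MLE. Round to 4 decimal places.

Posterior is Beta(35, 27); MAP = (35−1)/(62−2) = 34/60 ≈ 0.56667.
MLE ignores the prior: p̂_MLE = k/n = 27/49 ≈ 0.55102.
Difference = 34/60 − 27/49 = 23/1470 ≈ 0.0156.

MAP − MLE = 0.0156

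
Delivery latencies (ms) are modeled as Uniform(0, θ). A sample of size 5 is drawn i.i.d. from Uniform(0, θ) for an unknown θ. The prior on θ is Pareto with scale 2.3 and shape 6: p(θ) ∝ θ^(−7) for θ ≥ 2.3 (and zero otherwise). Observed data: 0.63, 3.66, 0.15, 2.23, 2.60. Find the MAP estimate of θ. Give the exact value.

The Uniform(0, θ) likelihood is θ^(−n) for θ ≥ max(xᵢ), zero otherwise. Here max(xᵢ) = 3.66.
Posterior ∝ θ^(−7) · θ^(−5) = θ^(−12) on θ ≥ max(2.3, 3.66) = 3.66.
This density is strictly decreasing in θ, so the posterior mode lies at the lower boundary of the support.

θ̂_MAP = 3.66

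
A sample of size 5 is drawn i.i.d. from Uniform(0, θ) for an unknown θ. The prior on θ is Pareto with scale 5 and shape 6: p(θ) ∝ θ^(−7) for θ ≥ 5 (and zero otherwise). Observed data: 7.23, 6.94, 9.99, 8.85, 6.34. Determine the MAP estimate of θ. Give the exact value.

The Uniform(0, θ) likelihood is θ^(−n) for θ ≥ max(xᵢ), zero otherwise. Here max(xᵢ) = 9.99.
Posterior ∝ θ^(−7) · θ^(−5) = θ^(−12) on θ ≥ max(5, 9.99) = 9.99.
This density is strictly decreasing in θ, so the posterior mode lies at the lower boundary of the support.

θ̂_MAP = 9.99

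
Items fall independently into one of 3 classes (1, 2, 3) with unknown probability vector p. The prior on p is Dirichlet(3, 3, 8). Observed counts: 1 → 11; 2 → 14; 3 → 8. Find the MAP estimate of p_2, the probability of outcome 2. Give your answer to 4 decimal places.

MAP estimate: 0.3636

The posterior is Dirichlet(αᵢ + nᵢ) = Dirichlet(14, 17, 16).
For a Dirichlet(a₁,…,a_K) with all aᵢ > 1, the mode has j-th component (aⱼ − 1)/(Σaᵢ − K).
Here Σaᵢ = 47 and K = 3, so p_2 = (17 − 1)/(47 − 3) = 16/44 ≈ 0.3636.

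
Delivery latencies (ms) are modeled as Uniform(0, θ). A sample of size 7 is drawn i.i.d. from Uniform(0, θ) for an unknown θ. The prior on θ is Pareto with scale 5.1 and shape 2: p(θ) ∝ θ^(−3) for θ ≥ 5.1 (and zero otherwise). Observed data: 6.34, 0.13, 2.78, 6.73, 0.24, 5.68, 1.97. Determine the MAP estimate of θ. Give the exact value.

The Uniform(0, θ) likelihood is θ^(−n) for θ ≥ max(xᵢ), zero otherwise. Here max(xᵢ) = 6.73.
Posterior ∝ θ^(−3) · θ^(−7) = θ^(−10) on θ ≥ max(5.1, 6.73) = 6.73.
This density is strictly decreasing in θ, so the posterior mode lies at the lower boundary of the support.

θ̂_MAP = 6.73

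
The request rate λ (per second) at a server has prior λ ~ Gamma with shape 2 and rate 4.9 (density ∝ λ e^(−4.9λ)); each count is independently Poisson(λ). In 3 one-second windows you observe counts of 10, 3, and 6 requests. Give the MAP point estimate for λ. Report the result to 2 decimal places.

λ̂_MAP = 2.53

Σxᵢ = 10+3+6 = 19, with n = 3.
Posterior ∝ λe^(−4.9λ) · λ^19e^(−3λ) = λ^20e^(−7.9λ), i.e. Gamma(shape=21, rate=7.9).
The mode of a Gamma(a, b) with a ≥ 1 (shape–rate) is (a−1)/b = 20/7.9 ≈ 2.53.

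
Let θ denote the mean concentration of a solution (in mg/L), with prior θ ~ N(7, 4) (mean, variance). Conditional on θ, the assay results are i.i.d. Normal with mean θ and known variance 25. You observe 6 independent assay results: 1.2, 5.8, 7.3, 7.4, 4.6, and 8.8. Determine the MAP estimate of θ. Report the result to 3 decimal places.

n = 6; x̄ = (1.2 + 5.8 + 7.3 + 7.4 + 4.6 + 8.8)/6 = 35.1/6 = 5.85.
For a Normal prior and Normal likelihood with known variance, the posterior is Normal; its mode equals its mean, the precision-weighted average.
Prior precision 1/σ₀² = 1/4 = 0.25; data precision n/σ² = 6/25 = 0.24.
θ̂ = (0.25·7 + 0.24·5.85) / (0.25 + 0.24) = 3.154/0.49 = 1577/245 ≈ 6.437.

θ̂_MAP = 6.437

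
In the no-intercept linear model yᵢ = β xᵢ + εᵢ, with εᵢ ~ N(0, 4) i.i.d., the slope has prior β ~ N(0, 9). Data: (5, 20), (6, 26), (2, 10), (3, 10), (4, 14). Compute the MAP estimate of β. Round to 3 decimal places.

log p(β | y) = −Σ(yᵢ − βxᵢ)²/(2·4) − β²/(2·9) + const.
Setting the derivative to zero: Σxᵢ(yᵢ − βxᵢ)/4 − β/9 = 0, so β = Σxᵢyᵢ / (Σxᵢ² + σ²/τ²).
Σxᵢyᵢ = 5·20 + 6·26 + 2·10 + 3·10 + 4·14 = 362; Σxᵢ² = 90; σ²/τ² = 4/9.
β̂_MAP = 362 / (90 + 4/9) = 362/(814/9) = 1629/407 ≈ 4.002.

β̂_MAP = 4.002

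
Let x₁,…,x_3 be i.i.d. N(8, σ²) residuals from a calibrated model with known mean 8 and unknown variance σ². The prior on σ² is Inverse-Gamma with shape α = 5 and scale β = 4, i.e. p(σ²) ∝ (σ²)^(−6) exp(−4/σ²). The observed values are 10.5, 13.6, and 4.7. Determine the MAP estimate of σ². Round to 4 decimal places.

Sum of squared deviations about the known mean: SS = (10.5−8)² + (13.6−8)² + (4.7−8)² = 48.5.
The Normal likelihood contributes (σ²)^(−n/2) exp(−SS/(2σ²)), so the posterior is Inverse-Gamma(α + n/2, β + SS/2) = Inverse-Gamma(6.5, 28.25).
The mode of Inverse-Gamma(a, b) is b/(a+1) = 28.25/7.5 ≈ 3.7667.

σ̂²_MAP = 3.7667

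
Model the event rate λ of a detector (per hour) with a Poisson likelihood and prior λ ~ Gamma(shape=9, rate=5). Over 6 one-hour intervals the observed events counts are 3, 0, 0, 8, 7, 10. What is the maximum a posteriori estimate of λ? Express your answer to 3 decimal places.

Σxᵢ = 3+0+0+8+7+10 = 28, with n = 6.
Posterior ∝ λ^8e^(−5λ) · λ^28e^(−6λ) = λ^36e^(−11λ), i.e. Gamma(shape=37, rate=11).
The mode of a Gamma(a, b) with a ≥ 1 (shape–rate) is (a−1)/b = 36/11 ≈ 3.273.

λ̂_MAP = 3.273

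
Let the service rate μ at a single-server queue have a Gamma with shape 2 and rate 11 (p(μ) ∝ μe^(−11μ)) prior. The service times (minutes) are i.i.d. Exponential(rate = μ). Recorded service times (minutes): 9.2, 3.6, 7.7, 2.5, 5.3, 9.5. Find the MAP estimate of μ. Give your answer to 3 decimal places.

μ̂_MAP = 0.143

The Exponential(rate=μ) likelihood is ∝ μ^n e^(−μΣtᵢ). Here n = 6 and Σtᵢ = 9.2 + 3.6 + 7.7 + 2.5 + 5.3 + 9.5 = 37.8.
Posterior ∝ μe^(−11μ) · μ^6e^(−37.8μ) = μ^7e^(−48.8μ), i.e. Gamma(8, 48.8).
Mode = (a−1)/b = 7/48.8 ≈ 0.143.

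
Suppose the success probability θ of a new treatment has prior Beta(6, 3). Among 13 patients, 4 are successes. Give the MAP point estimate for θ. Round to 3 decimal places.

Prior: Beta(6, 3).
Data: 4 successes in 13 trials. The binomial likelihood contributes θ^4(1−θ)^9, so the posterior is Beta(6+4, 3+9) = Beta(10, 12).
For Beta(a, b) with a, b > 1 the mode is (a−1)/(a+b−2) = 9/20 ≈ 0.450.

θ̂_MAP = 0.450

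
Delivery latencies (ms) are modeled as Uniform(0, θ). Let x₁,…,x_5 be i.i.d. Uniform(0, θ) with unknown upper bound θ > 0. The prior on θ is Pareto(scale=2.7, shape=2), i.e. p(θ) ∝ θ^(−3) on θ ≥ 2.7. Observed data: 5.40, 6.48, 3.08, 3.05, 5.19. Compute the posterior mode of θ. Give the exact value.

The Uniform(0, θ) likelihood is θ^(−n) for θ ≥ max(xᵢ), zero otherwise. Here max(xᵢ) = 6.48.
Posterior ∝ θ^(−3) · θ^(−5) = θ^(−8) on θ ≥ max(2.7, 6.48) = 6.48.
This density is strictly decreasing in θ, so the posterior mode lies at the lower boundary of the support.

θ̂_MAP = 6.48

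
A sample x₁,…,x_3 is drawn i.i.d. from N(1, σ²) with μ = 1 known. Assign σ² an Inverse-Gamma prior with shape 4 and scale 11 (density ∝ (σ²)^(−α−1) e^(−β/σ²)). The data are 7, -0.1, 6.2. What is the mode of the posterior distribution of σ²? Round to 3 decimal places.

σ̂²_MAP = 6.635

Sum of squared deviations about the known mean: SS = (7−1)² + (-0.1−1)² + (6.2−1)² = 64.25.
The Normal likelihood contributes (σ²)^(−n/2) exp(−SS/(2σ²)), so the posterior is Inverse-Gamma(α + n/2, β + SS/2) = Inverse-Gamma(5.5, 43.125).
The mode of Inverse-Gamma(a, b) is b/(a+1) = 43.125/6.5 ≈ 6.635.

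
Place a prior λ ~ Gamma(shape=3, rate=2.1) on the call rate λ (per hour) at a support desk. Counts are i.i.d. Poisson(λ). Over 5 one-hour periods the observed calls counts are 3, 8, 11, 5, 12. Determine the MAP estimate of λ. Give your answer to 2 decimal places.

λ̂_MAP = 5.77

Σxᵢ = 3+8+11+5+12 = 39, with n = 5.
Posterior ∝ λ^2e^(−2.1λ) · λ^39e^(−5λ) = λ^41e^(−7.1λ), i.e. Gamma(shape=42, rate=7.1).
The mode of a Gamma(a, b) with a ≥ 1 (shape–rate) is (a−1)/b = 41/7.1 ≈ 5.77.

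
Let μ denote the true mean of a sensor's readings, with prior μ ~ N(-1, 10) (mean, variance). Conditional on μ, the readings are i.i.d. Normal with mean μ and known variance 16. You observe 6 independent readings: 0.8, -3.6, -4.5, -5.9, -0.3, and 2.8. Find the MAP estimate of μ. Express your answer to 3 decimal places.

n = 6; x̄ = (0.8 + (-3.6) + (-4.5) + (-5.9) + (-0.3) + 2.8)/6 = -10.7/6 = -107/60 ≈ -1.7833.
For a Normal prior and Normal likelihood with known variance, the posterior is Normal; its mode equals its mean, the precision-weighted average.
Prior precision 1/σ₀² = 1/10 = 0.1; data precision n/σ² = 6/16 = 0.375.
μ̂ = (0.1·(-1) + 0.375·(-107/60)) / (0.1 + 0.375) = (-0.76875)/0.475 = -123/76 ≈ -1.618.

μ̂_MAP = -1.618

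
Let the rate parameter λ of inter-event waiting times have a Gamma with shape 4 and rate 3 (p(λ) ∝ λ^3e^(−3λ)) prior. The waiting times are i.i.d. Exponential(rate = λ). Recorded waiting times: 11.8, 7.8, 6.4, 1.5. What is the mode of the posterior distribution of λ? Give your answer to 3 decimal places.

λ̂_MAP = 0.230

The Exponential(rate=λ) likelihood is ∝ λ^n e^(−λΣtᵢ). Here n = 4 and Σtᵢ = 11.8 + 7.8 + 6.4 + 1.5 = 27.5.
Posterior ∝ λ^3e^(−3λ) · λ^4e^(−27.5λ) = λ^7e^(−30.5λ), i.e. Gamma(8, 30.5).
Mode = (a−1)/b = 7/30.5 ≈ 0.230.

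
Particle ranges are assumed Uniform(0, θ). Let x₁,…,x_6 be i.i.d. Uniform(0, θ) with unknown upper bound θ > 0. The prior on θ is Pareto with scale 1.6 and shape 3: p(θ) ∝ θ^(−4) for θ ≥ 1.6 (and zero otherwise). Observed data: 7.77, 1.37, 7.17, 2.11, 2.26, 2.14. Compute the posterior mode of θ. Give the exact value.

The Uniform(0, θ) likelihood is θ^(−n) for θ ≥ max(xᵢ), zero otherwise. Here max(xᵢ) = 7.77.
Posterior ∝ θ^(−4) · θ^(−6) = θ^(−10) on θ ≥ max(1.6, 7.77) = 7.77.
This density is strictly decreasing in θ, so the posterior mode lies at the lower boundary of the support.

θ̂_MAP = 7.77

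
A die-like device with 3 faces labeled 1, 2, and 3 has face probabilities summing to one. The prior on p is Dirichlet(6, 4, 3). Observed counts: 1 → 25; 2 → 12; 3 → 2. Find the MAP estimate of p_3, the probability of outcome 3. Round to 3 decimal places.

MAP estimate: 0.082

The posterior is Dirichlet(αᵢ + nᵢ) = Dirichlet(31, 16, 5).
For a Dirichlet(a₁,…,a_K) with all aᵢ > 1, the mode has j-th component (aⱼ − 1)/(Σaᵢ − K).
Here Σaᵢ = 52 and K = 3, so p_3 = (5 − 1)/(52 − 3) = 4/49 ≈ 0.082.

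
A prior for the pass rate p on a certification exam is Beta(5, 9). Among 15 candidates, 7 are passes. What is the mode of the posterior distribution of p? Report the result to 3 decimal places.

p̂_MAP = 0.407

Prior: Beta(5, 9).
Data: 7 successes in 15 trials. The binomial likelihood contributes p^7(1−p)^8, so the posterior is Beta(5+7, 9+8) = Beta(12, 17).
For Beta(a, b) with a, b > 1 the mode is (a−1)/(a+b−2) = 11/27 ≈ 0.407.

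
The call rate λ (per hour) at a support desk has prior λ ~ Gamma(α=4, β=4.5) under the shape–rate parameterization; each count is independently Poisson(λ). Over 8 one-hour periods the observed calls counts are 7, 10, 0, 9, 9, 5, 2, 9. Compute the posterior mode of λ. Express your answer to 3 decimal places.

Σxᵢ = 7+10+0+9+9+5+2+9 = 51, with n = 8.
Posterior ∝ λ^3e^(−4.5λ) · λ^51e^(−8λ) = λ^54e^(−12.5λ), i.e. Gamma(shape=55, rate=12.5).
The mode of a Gamma(a, b) with a ≥ 1 (shape–rate) is (a−1)/b = 54/12.5 ≈ 4.320.

λ̂_MAP = 4.320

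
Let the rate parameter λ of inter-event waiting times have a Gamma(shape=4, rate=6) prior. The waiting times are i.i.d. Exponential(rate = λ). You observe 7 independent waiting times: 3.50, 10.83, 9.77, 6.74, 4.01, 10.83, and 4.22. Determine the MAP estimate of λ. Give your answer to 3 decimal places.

The Exponential(rate=λ) likelihood is ∝ λ^n e^(−λΣtᵢ). Here n = 7 and Σtᵢ = 3.50 + 10.83 + 9.77 + 6.74 + 4.01 + 10.83 + 4.22 = 49.90.
Posterior ∝ λ^3e^(−6λ) · λ^7e^(−49.90λ) = λ^10e^(−55.90λ), i.e. Gamma(11, 55.90).
Mode = (a−1)/b = 10/55.90 ≈ 0.179.

λ̂_MAP = 0.179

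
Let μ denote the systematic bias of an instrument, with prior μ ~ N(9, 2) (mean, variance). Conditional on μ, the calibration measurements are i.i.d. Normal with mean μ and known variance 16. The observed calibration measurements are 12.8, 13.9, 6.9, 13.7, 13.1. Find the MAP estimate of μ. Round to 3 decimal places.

n = 5; x̄ = (12.8 + 13.9 + 6.9 + 13.7 + 13.1)/5 = 60.4/5 = 12.08.
For a Normal prior and Normal likelihood with known variance, the posterior is Normal; its mode equals its mean, the precision-weighted average.
Prior precision 1/σ₀² = 1/2 = 0.5; data precision n/σ² = 5/16 = 0.3125.
μ̂ = (0.5·9 + 0.3125·12.08) / (0.5 + 0.3125) = 8.275/0.8125 = 662/65 ≈ 10.185.

μ̂_MAP = 10.185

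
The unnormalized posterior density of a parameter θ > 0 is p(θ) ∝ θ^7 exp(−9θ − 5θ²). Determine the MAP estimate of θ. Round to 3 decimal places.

θ̂_MAP = 0.500

ℓ'(θ) = 7/θ − 9 − 10θ. Setting this to zero and multiplying by θ: 10θ² + 9θ − 7 = 0.
θ = (−9 + √(9² + 4·10·7)) / (2·10) = (−9 + √361) / 20 = (−9 + 19)/20 = 1/2.
ℓ''(θ) = −7/θ² − 10 < 0, confirming a maximum.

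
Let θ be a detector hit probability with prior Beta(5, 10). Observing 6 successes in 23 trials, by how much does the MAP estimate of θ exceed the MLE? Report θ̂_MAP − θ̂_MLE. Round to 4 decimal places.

MAP − MLE = 0.0169

Posterior is Beta(11, 27); MAP = (11−1)/(38−2) = 10/36 ≈ 0.27778.
MLE ignores the prior: θ̂_MLE = k/n = 6/23 ≈ 0.26087.
Difference = 10/36 − 6/23 = 7/414 ≈ 0.0169.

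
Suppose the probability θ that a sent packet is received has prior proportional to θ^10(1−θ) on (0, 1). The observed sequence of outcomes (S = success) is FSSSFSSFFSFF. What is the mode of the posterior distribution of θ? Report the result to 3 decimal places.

θ̂_MAP = 0.696

The prior density ∝ θ^10(1−θ)^1 is the kernel of Beta(11, 2).
Data: 6 successes in 12 trials (from the sequence). The binomial likelihood contributes θ^6(1−θ)^6, so the posterior is Beta(11+6, 2+6) = Beta(17, 8).
For Beta(a, b) with a, b > 1 the mode is (a−1)/(a+b−2) = 16/23 ≈ 0.696.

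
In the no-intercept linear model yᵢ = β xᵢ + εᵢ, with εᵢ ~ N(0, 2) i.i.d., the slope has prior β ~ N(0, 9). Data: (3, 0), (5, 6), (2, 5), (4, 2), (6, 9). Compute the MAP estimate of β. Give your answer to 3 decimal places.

log p(β | y) = −Σ(yᵢ − βxᵢ)²/(2·2) − β²/(2·9) + const.
Setting the derivative to zero: Σxᵢ(yᵢ − βxᵢ)/2 − β/9 = 0, so β = Σxᵢyᵢ / (Σxᵢ² + σ²/τ²).
Σxᵢyᵢ = 3·0 + 5·6 + 2·5 + 4·2 + 6·9 = 102; Σxᵢ² = 90; σ²/τ² = 2/9.
β̂_MAP = 102 / (90 + 2/9) = 102/(812/9) = 459/406 ≈ 1.131.

β̂_MAP = 1.131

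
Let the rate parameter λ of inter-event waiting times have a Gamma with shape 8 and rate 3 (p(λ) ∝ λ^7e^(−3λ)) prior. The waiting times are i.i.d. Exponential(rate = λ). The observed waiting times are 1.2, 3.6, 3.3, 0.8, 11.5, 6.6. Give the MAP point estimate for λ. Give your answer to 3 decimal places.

The Exponential(rate=λ) likelihood is ∝ λ^n e^(−λΣtᵢ). Here n = 6 and Σtᵢ = 1.2 + 3.6 + 3.3 + 0.8 + 11.5 + 6.6 = 27.
Posterior ∝ λ^7e^(−3λ) · λ^6e^(−27λ) = λ^13e^(−30λ), i.e. Gamma(14, 30).
Mode = (a−1)/b = 13/30 ≈ 0.433.

λ̂_MAP = 0.433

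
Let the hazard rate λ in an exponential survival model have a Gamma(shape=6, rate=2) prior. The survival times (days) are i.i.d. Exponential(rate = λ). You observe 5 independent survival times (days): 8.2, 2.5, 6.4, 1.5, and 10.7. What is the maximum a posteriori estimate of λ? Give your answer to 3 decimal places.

λ̂_MAP = 0.319

The Exponential(rate=λ) likelihood is ∝ λ^n e^(−λΣtᵢ). Here n = 5 and Σtᵢ = 8.2 + 2.5 + 6.4 + 1.5 + 10.7 = 29.3.
Posterior ∝ λ^5e^(−2λ) · λ^5e^(−29.3λ) = λ^10e^(−31.3λ), i.e. Gamma(11, 31.3).
Mode = (a−1)/b = 10/31.3 ≈ 0.319.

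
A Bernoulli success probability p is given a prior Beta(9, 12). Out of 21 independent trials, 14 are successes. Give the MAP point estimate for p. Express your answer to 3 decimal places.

Prior: Beta(9, 12).
Data: 14 successes in 21 trials. The binomial likelihood contributes p^14(1−p)^7, so the posterior is Beta(9+14, 12+7) = Beta(23, 19).
For Beta(a, b) with a, b > 1 the mode is (a−1)/(a+b−2) = 22/40 ≈ 0.550.

p̂_MAP = 0.550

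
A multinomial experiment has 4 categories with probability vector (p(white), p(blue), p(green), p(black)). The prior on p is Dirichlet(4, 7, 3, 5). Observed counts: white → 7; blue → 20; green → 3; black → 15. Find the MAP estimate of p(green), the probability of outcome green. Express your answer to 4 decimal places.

The posterior is Dirichlet(αᵢ + nᵢ) = Dirichlet(11, 27, 6, 20).
For a Dirichlet(a₁,…,a_K) with all aᵢ > 1, the mode has j-th component (aⱼ − 1)/(Σaᵢ − K).
Here Σaᵢ = 64 and K = 4, so p(green) = (6 − 1)/(64 − 4) = 5/60 ≈ 0.0833.

MAP estimate of p(green) = 0.0833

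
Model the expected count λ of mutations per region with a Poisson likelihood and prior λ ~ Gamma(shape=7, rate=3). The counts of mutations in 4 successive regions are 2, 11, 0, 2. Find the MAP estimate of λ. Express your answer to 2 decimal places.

Σxᵢ = 2+11+0+2 = 15, with n = 4.
Posterior ∝ λ^6e^(−3λ) · λ^15e^(−4λ) = λ^21e^(−7λ), i.e. Gamma(shape=22, rate=7).
The mode of a Gamma(a, b) with a ≥ 1 (shape–rate) is (a−1)/b = 21/7 ≈ 3.00.

λ̂_MAP = 3.00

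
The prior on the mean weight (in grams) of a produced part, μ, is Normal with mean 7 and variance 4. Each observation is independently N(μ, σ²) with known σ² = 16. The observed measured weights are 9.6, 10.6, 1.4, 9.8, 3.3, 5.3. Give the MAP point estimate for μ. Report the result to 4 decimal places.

μ̂_MAP = 6.8000

n = 6; x̄ = (9.6 + 10.6 + 1.4 + 9.8 + 3.3 + 5.3)/6 = 40/6 = 20/3 ≈ 6.6667.
For a Normal prior and Normal likelihood with known variance, the posterior is Normal; its mode equals its mean, the precision-weighted average.
Prior precision 1/σ₀² = 1/4 = 0.25; data precision n/σ² = 6/16 = 0.375.
μ̂ = (0.25·7 + 0.375·(20/3)) / (0.25 + 0.375) = 4.25/0.625 = 6.8000.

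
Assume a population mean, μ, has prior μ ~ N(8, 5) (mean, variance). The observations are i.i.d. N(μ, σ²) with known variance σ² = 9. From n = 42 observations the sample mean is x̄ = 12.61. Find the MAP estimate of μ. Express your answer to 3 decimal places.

n = 42, x̄ = 12.61.
For a Normal prior and Normal likelihood with known variance, the posterior is Normal; its mode equals its mean, the precision-weighted average.
Prior precision 1/σ₀² = 1/5 = 0.2; data precision n/σ² = 42/9 = 14/3.
μ̂ = (0.2·8 + (14/3)·12.61) / (0.2 + 14/3) = (9067/150)/(73/15) = 9067/730 ≈ 12.421.

μ̂_MAP = 12.421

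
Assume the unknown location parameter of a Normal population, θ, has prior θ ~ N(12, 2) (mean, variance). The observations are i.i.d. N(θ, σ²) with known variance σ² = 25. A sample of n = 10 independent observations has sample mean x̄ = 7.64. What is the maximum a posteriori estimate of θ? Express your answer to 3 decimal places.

n = 10, x̄ = 7.64.
For a Normal prior and Normal likelihood with known variance, the posterior is Normal; its mode equals its mean, the precision-weighted average.
Prior precision 1/σ₀² = 1/2 = 0.5; data precision n/σ² = 10/25 = 0.4.
θ̂ = (0.5·12 + 0.4·7.64) / (0.5 + 0.4) = 9.056/0.9 = 2264/225 ≈ 10.062.

θ̂_MAP = 10.062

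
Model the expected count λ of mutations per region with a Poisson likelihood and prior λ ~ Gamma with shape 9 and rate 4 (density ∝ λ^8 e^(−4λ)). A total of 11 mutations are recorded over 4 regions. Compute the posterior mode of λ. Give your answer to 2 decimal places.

Σxᵢ = 11, n = 4.
Posterior ∝ λ^8e^(−4λ) · λ^11e^(−4λ) = λ^19e^(−8λ), i.e. Gamma(shape=20, rate=8).
The mode of a Gamma(a, b) with a ≥ 1 (shape–rate) is (a−1)/b = 19/8 ≈ 2.38.

λ̂_MAP = 2.38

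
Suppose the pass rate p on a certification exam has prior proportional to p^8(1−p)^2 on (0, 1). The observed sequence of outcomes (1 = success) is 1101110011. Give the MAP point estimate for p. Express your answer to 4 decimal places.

The prior density ∝ p^8(1−p)^2 is the kernel of Beta(9, 3).
Data: 7 successes in 10 trials (from the sequence). The binomial likelihood contributes p^7(1−p)^3, so the posterior is Beta(9+7, 3+3) = Beta(16, 6).
For Beta(a, b) with a, b > 1 the mode is (a−1)/(a+b−2) = 15/20 ≈ 0.7500.

p̂_MAP = 0.7500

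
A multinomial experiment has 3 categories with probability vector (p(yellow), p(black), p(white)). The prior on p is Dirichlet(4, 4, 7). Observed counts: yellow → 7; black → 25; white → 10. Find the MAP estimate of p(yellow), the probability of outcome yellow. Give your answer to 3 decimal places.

The posterior is Dirichlet(αᵢ + nᵢ) = Dirichlet(11, 29, 17).
For a Dirichlet(a₁,…,a_K) with all aᵢ > 1, the mode has j-th component (aⱼ − 1)/(Σaᵢ − K).
Here Σaᵢ = 57 and K = 3, so p(yellow) = (11 − 1)/(57 − 3) = 10/54 ≈ 0.185.

MAP estimate of p(yellow) = 0.185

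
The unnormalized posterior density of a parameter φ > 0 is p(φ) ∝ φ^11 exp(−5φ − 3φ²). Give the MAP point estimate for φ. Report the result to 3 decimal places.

ℓ'(φ) = 11/φ − 5 − 6φ. Setting this to zero and multiplying by φ: 6φ² + 5φ − 11 = 0.
φ = (−5 + √(5² + 4·6·11)) / (2·6) = (−5 + √289) / 12 = (−5 + 17)/12 = 1.
ℓ''(φ) = −11/φ² − 6 < 0, confirming a maximum.

φ̂_MAP = 1.000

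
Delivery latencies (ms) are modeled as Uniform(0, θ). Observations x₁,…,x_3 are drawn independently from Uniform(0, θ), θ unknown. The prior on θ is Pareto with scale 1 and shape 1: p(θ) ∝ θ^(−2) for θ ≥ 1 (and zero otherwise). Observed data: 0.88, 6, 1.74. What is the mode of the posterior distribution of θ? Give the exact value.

θ̂_MAP = 6

The Uniform(0, θ) likelihood is θ^(−n) for θ ≥ max(xᵢ), zero otherwise. Here max(xᵢ) = 6.
Posterior ∝ θ^(−2) · θ^(−3) = θ^(−5) on θ ≥ max(1, 6) = 6.
This density is strictly decreasing in θ, so the posterior mode lies at the lower boundary of the support.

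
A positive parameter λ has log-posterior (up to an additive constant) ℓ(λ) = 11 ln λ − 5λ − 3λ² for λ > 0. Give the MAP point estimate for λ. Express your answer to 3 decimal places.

ℓ'(λ) = 11/λ − 5 − 6λ. Setting this to zero and multiplying by λ: 6λ² + 5λ − 11 = 0.
λ = (−5 + √(5² + 4·6·11)) / (2·6) = (−5 + √289) / 12 = (−5 + 17)/12 = 1.
ℓ''(λ) = −11/λ² − 6 < 0, confirming a maximum.

λ̂_MAP = 1.000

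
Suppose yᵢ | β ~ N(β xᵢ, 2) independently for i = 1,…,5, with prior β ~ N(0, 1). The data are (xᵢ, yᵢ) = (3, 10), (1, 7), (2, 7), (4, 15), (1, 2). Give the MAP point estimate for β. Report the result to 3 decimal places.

log p(β | y) = −Σ(yᵢ − βxᵢ)²/(2·2) − β²/(2·1) + const.
Setting the derivative to zero: Σxᵢ(yᵢ − βxᵢ)/2 − β/1 = 0, so β = Σxᵢyᵢ / (Σxᵢ² + σ²/τ²).
Σxᵢyᵢ = 3·10 + 1·7 + 2·7 + 4·15 + 1·2 = 113; Σxᵢ² = 31; σ²/τ² = 2.
β̂_MAP = 113 / (31 + 2) = 113/33 ≈ 3.424.

β̂_MAP = 3.424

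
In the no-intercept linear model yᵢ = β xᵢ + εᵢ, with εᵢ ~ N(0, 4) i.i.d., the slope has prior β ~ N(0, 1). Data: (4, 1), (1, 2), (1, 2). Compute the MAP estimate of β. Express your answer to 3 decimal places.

β̂_MAP = 0.364

log p(β | y) = −Σ(yᵢ − βxᵢ)²/(2·4) − β²/(2·1) + const.
Setting the derivative to zero: Σxᵢ(yᵢ − βxᵢ)/4 − β/1 = 0, so β = Σxᵢyᵢ / (Σxᵢ² + σ²/τ²).
Σxᵢyᵢ = 4·1 + 1·2 + 1·2 = 8; Σxᵢ² = 18; σ²/τ² = 4.
β̂_MAP = 8 / (18 + 4) = 8/22 ≈ 0.364.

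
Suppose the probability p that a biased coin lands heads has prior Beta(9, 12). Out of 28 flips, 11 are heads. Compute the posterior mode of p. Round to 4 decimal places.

p̂_MAP = 0.4043

Prior: Beta(9, 12).
Data: 11 successes in 28 trials. The binomial likelihood contributes p^11(1−p)^17, so the posterior is Beta(9+11, 12+17) = Beta(20, 29).
For Beta(a, b) with a, b > 1 the mode is (a−1)/(a+b−2) = 19/47 ≈ 0.4043.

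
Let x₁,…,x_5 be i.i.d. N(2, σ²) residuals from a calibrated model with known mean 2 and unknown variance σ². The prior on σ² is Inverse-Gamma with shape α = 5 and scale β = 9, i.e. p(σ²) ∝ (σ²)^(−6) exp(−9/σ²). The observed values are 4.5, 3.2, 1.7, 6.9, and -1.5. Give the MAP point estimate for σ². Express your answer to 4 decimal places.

Sum of squared deviations about the known mean: SS = (4.5−2)² + (3.2−2)² + (1.7−2)² + (6.9−2)² + (-1.5−2)² = 44.04.
The Normal likelihood contributes (σ²)^(−n/2) exp(−SS/(2σ²)), so the posterior is Inverse-Gamma(α + n/2, β + SS/2) = Inverse-Gamma(7.5, 31.02).
The mode of Inverse-Gamma(a, b) is b/(a+1) = 31.02/8.5 ≈ 3.6494.

σ̂²_MAP = 3.6494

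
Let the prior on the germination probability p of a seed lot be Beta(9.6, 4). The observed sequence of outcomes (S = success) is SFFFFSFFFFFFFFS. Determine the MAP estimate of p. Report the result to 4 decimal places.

p̂_MAP = 0.4361

Prior: Beta(9.6, 4).
Data: 3 successes in 15 trials (from the sequence). The binomial likelihood contributes p^3(1−p)^12, so the posterior is Beta(9.6+3, 4+12) = Beta(12.6, 16).
For Beta(a, b) with a, b > 1 the mode is (a−1)/(a+b−2) = 11.6/26.6 ≈ 0.4361.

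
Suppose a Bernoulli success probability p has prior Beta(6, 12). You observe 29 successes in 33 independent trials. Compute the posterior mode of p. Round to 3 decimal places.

Prior: Beta(6, 12).
Data: 29 successes in 33 trials. The binomial likelihood contributes p^29(1−p)^4, so the posterior is Beta(6+29, 12+4) = Beta(35, 16).
For Beta(a, b) with a, b > 1 the mode is (a−1)/(a+b−2) = 34/49 ≈ 0.694.

p̂_MAP = 0.694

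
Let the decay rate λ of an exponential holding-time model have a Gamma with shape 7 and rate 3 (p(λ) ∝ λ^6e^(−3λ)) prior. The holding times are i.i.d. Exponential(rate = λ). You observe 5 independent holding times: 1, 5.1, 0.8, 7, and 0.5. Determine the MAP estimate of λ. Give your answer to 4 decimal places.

λ̂_MAP = 0.6322

The Exponential(rate=λ) likelihood is ∝ λ^n e^(−λΣtᵢ). Here n = 5 and Σtᵢ = 1 + 5.1 + 0.8 + 7 + 0.5 = 14.4.
Posterior ∝ λ^6e^(−3λ) · λ^5e^(−14.4λ) = λ^11e^(−17.4λ), i.e. Gamma(12, 17.4).
Mode = (a−1)/b = 11/17.4 ≈ 0.6322.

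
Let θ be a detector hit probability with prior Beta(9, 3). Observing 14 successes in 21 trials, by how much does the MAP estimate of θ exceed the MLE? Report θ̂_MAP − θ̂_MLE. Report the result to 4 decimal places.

MAP − MLE = 0.0430

Posterior is Beta(23, 10); MAP = (23−1)/(33−2) = 22/31 ≈ 0.70968.
MLE ignores the prior: θ̂_MLE = k/n = 14/21 ≈ 0.66667.
Difference = 22/31 − 14/21 = 4/93 ≈ 0.0430.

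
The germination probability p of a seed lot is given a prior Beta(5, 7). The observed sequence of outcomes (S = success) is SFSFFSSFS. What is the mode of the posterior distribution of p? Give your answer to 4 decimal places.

p̂_MAP = 0.4737

Prior: Beta(5, 7).
Data: 5 successes in 9 trials (from the sequence). The binomial likelihood contributes p^5(1−p)^4, so the posterior is Beta(5+5, 7+4) = Beta(10, 11).
For Beta(a, b) with a, b > 1 the mode is (a−1)/(a+b−2) = 9/19 ≈ 0.4737.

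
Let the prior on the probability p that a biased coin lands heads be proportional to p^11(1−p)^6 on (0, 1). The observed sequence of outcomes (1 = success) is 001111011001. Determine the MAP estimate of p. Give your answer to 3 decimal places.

The prior density ∝ p^11(1−p)^6 is the kernel of Beta(12, 7).
Data: 7 successes in 12 trials (from the sequence). The binomial likelihood contributes p^7(1−p)^5, so the posterior is Beta(12+7, 7+5) = Beta(19, 12).
For Beta(a, b) with a, b > 1 the mode is (a−1)/(a+b−2) = 18/29 ≈ 0.621.

p̂_MAP = 0.621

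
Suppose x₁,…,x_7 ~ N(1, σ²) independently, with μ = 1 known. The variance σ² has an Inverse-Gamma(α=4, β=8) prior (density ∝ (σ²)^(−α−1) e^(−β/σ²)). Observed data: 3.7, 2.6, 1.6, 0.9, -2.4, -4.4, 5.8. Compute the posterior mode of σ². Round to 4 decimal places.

σ̂²_MAP = 5.2929

Sum of squared deviations about the known mean: SS = (3.7−1)² + (2.6−1)² + (1.6−1)² + (0.9−1)² + (-2.4−1)² + (-4.4−1)² + (5.8−1)² = 73.98.
The Normal likelihood contributes (σ²)^(−n/2) exp(−SS/(2σ²)), so the posterior is Inverse-Gamma(α + n/2, β + SS/2) = Inverse-Gamma(7.5, 44.99).
The mode of Inverse-Gamma(a, b) is b/(a+1) = 44.99/8.5 ≈ 5.2929.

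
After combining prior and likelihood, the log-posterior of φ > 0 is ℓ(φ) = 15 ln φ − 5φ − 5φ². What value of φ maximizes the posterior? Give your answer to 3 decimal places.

φ̂_MAP = 1.000

ℓ'(φ) = 15/φ − 5 − 10φ. Setting this to zero and multiplying by φ: 10φ² + 5φ − 15 = 0.
φ = (−5 + √(5² + 4·10·15)) / (2·10) = (−5 + √625) / 20 = (−5 + 25)/20 = 1.
ℓ''(φ) = −15/φ² − 10 < 0, confirming a maximum.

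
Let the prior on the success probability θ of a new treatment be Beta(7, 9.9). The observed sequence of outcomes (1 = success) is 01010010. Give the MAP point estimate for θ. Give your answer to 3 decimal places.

Prior: Beta(7, 9.9).
Data: 3 successes in 8 trials (from the sequence). The binomial likelihood contributes θ^3(1−θ)^5, so the posterior is Beta(7+3, 9.9+5) = Beta(10, 14.9).
For Beta(a, b) with a, b > 1 the mode is (a−1)/(a+b−2) = 9/22.9 ≈ 0.393.

θ̂_MAP = 0.393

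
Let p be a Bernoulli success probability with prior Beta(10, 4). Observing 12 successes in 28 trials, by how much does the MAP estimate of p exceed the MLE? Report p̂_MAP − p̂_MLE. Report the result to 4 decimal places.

MAP − MLE = 0.0964

Posterior is Beta(22, 20); MAP = (22−1)/(42−2) = 21/40 ≈ 0.52500.
MLE ignores the prior: p̂_MLE = k/n = 12/28 ≈ 0.42857.
Difference = 21/40 − 12/28 = 27/280 ≈ 0.0964.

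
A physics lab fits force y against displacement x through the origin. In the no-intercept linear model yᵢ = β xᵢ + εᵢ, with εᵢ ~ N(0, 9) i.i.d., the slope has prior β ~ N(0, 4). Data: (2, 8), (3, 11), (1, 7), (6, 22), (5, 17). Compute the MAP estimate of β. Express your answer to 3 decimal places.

β̂_MAP = 3.534

log p(β | y) = −Σ(yᵢ − βxᵢ)²/(2·9) − β²/(2·4) + const.
Setting the derivative to zero: Σxᵢ(yᵢ − βxᵢ)/9 − β/4 = 0, so β = Σxᵢyᵢ / (Σxᵢ² + σ²/τ²).
Σxᵢyᵢ = 2·8 + 3·11 + 1·7 + 6·22 + 5·17 = 273; Σxᵢ² = 75; σ²/τ² = 2.25.
β̂_MAP = 273 / (75 + 2.25) = 273/77.25 ≈ 3.534.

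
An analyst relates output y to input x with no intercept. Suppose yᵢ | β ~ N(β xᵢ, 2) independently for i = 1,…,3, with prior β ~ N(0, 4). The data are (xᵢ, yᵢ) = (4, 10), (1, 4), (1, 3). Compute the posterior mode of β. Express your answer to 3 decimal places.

log p(β | y) = −Σ(yᵢ − βxᵢ)²/(2·2) − β²/(2·4) + const.
Setting the derivative to zero: Σxᵢ(yᵢ − βxᵢ)/2 − β/4 = 0, so β = Σxᵢyᵢ / (Σxᵢ² + σ²/τ²).
Σxᵢyᵢ = 4·10 + 1·4 + 1·3 = 47; Σxᵢ² = 18; σ²/τ² = 0.5.
β̂_MAP = 47 / (18 + 0.5) = 47/18.5 ≈ 2.541.

β̂_MAP = 2.541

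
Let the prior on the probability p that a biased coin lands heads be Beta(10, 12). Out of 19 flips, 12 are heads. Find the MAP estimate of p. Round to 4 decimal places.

p̂_MAP = 0.5385

Prior: Beta(10, 12).
Data: 12 successes in 19 trials. The binomial likelihood contributes p^12(1−p)^7, so the posterior is Beta(10+12, 12+7) = Beta(22, 19).
For Beta(a, b) with a, b > 1 the mode is (a−1)/(a+b−2) = 21/39 ≈ 0.5385.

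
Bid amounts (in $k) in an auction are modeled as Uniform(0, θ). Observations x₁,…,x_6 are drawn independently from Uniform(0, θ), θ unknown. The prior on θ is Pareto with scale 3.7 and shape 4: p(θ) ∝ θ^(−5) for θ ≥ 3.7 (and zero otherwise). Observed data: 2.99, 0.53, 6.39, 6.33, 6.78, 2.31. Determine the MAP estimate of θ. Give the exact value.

The Uniform(0, θ) likelihood is θ^(−n) for θ ≥ max(xᵢ), zero otherwise. Here max(xᵢ) = 6.78.
Posterior ∝ θ^(−5) · θ^(−6) = θ^(−11) on θ ≥ max(3.7, 6.78) = 6.78.
This density is strictly decreasing in θ, so the posterior mode lies at the lower boundary of the support.

θ̂_MAP = 6.78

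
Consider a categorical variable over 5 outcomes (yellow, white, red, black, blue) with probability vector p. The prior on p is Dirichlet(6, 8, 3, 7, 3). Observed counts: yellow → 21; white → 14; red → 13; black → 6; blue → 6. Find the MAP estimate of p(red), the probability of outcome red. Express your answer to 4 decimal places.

The posterior is Dirichlet(αᵢ + nᵢ) = Dirichlet(27, 22, 16, 13, 9).
For a Dirichlet(a₁,…,a_K) with all aᵢ > 1, the mode has j-th component (aⱼ − 1)/(Σaᵢ − K).
Here Σaᵢ = 87 and K = 5, so p(red) = (16 − 1)/(87 − 5) = 15/82 ≈ 0.1829.

MAP estimate of p(red) = 0.1829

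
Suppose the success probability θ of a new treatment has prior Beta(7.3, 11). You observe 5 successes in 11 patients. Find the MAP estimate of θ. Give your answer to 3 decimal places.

θ̂_MAP = 0.414

Prior: Beta(7.3, 11).
Data: 5 successes in 11 trials. The binomial likelihood contributes θ^5(1−θ)^6, so the posterior is Beta(7.3+5, 11+6) = Beta(12.3, 17).
For Beta(a, b) with a, b > 1 the mode is (a−1)/(a+b−2) = 11.3/27.3 ≈ 0.414.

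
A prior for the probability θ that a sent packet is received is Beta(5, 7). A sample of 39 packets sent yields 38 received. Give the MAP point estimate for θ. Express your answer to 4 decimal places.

Prior: Beta(5, 7).
Data: 38 successes in 39 trials. The binomial likelihood contributes θ^38(1−θ)^1, so the posterior is Beta(5+38, 7+1) = Beta(43, 8).
For Beta(a, b) with a, b > 1 the mode is (a−1)/(a+b−2) = 42/49 ≈ 0.8571.

θ̂_MAP = 0.8571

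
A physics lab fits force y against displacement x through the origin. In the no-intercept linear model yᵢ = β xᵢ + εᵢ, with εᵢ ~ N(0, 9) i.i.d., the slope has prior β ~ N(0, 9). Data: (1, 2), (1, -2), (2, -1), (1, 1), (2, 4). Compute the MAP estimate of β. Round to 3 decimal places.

β̂_MAP = 0.583

log p(β | y) = −Σ(yᵢ − βxᵢ)²/(2·9) − β²/(2·9) + const.
Setting the derivative to zero: Σxᵢ(yᵢ − βxᵢ)/9 − β/9 = 0, so β = Σxᵢyᵢ / (Σxᵢ² + σ²/τ²).
Σxᵢyᵢ = 1·2 + 1·(-2) + 2·(-1) + 1·1 + 2·4 = 7; Σxᵢ² = 11; σ²/τ² = 1.
β̂_MAP = 7 / (11 + 1) = 7/12 ≈ 0.583.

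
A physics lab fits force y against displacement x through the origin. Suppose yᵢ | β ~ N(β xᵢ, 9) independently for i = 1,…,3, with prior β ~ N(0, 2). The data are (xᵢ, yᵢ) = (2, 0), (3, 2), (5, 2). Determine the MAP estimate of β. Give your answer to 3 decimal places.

log p(β | y) = −Σ(yᵢ − βxᵢ)²/(2·9) − β²/(2·2) + const.
Setting the derivative to zero: Σxᵢ(yᵢ − βxᵢ)/9 − β/2 = 0, so β = Σxᵢyᵢ / (Σxᵢ² + σ²/τ²).
Σxᵢyᵢ = 2·0 + 3·2 + 5·2 = 16; Σxᵢ² = 38; σ²/τ² = 4.5.
β̂_MAP = 16 / (38 + 4.5) = 16/42.5 ≈ 0.376.

β̂_MAP = 0.376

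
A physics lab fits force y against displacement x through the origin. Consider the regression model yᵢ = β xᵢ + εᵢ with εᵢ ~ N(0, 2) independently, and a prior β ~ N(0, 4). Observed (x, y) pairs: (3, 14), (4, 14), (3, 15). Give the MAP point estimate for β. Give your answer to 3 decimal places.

log p(β | y) = −Σ(yᵢ − βxᵢ)²/(2·2) − β²/(2·4) + const.
Setting the derivative to zero: Σxᵢ(yᵢ − βxᵢ)/2 − β/4 = 0, so β = Σxᵢyᵢ / (Σxᵢ² + σ²/τ²).
Σxᵢyᵢ = 3·14 + 4·14 + 3·15 = 143; Σxᵢ² = 34; σ²/τ² = 0.5.
β̂_MAP = 143 / (34 + 0.5) = 143/34.5 ≈ 4.145.

β̂_MAP = 4.145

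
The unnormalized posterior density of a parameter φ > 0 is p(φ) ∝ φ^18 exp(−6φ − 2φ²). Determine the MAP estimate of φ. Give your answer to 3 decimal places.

φ̂_MAP = 1.500

ℓ'(φ) = 18/φ − 6 − 4φ. Setting this to zero and multiplying by φ: 4φ² + 6φ − 18 = 0.
φ = (−6 + √(6² + 4·4·18)) / (2·4) = (−6 + √324) / 8 = (−6 + 18)/8 = 3/2.
ℓ''(φ) = −18/φ² − 4 < 0, confirming a maximum.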